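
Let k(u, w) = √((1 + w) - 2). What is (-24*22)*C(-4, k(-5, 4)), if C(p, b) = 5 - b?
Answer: -2640 + 528*√3 ≈ -1725.5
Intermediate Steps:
k(u, w) = √(-1 + w)
(-24*22)*C(-4, k(-5, 4)) = (-24*22)*(5 - √(-1 + 4)) = -528*(5 - √3) = -2640 + 528*√3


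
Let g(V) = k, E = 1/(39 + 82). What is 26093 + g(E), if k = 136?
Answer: 26229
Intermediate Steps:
E = 1/121 ≈ 0.0082645
g(V) = 136
26093 + g(E) = 26093 + 136 = 26229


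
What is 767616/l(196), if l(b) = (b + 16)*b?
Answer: 47976/2597 ≈ 18.474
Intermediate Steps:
l(b) = b*(16 + b) (l(b) = (16 + b)*b = b*(16 + b))
767616/l(196) = 767616/((196*(16 + 196))) = 767616/((196*212)) = 767616/41552 = 767616*(1/41552) = 47976/2597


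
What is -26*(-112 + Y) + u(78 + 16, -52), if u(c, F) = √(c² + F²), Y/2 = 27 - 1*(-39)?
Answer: -520 + 2*√2885 ≈ -412.58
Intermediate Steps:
Y = 132 (Y = 2*(27 - 1*(-39)) = 2*(27 + 39) = 2*66 = 132)
u(c, F) = √(F² + c²)
-26*(-112 + Y) + u(78 + 16, -52) = -26*(-112 + 132) + √((-52)² + (78 + 16)²) = -26*20 + √(2704 + 94²) = -520 + √(2704 + 8836) = -520 + √11540 = -520 + 2*√2885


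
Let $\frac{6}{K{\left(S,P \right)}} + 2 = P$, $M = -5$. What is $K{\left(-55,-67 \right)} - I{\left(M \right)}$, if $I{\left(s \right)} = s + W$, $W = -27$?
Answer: $\frac{734}{23} \approx 31.913$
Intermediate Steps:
$K{\left(S,P \right)} = \frac{6}{-2 + P}$
$I{\left(s \right)} = -27 + s$ ($I{\left(s \right)} = s - 27 = -27 + s$)
$K{\left(-55,-67 \right)} - I{\left(M \right)} = \frac{6}{-2 - 67} - \left(-27 - 5\right) = \frac{6}{-69} - -32 = 6 \left(- \frac{1}{69}\right) + 32 = - \frac{2}{23} + 32 = \frac{734}{23}$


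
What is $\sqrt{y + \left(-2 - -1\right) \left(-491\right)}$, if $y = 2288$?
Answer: $\sqrt{2779} \approx 52.716$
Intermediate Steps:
$\sqrt{y + \left(-2 - -1\right) \left(-491\right)} = \sqrt{2288 + \left(-2 - -1\right) \left(-491\right)} = \sqrt{2288 + \left(-2 + 1\right) \left(-491\right)} = \sqrt{2288 - -491} = \sqrt{2288 + 491} = \sqrt{2779}$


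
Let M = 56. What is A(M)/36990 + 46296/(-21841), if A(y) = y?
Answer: -855632972/403949295 ≈ -2.1182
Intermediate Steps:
A(M)/36990 + 46296/(-21841) = 56/36990 + 46296/(-21841) = 56*(1/36990) + 46296*(-1/21841) = 28/18495 - 46296/21841 = -855632972/403949295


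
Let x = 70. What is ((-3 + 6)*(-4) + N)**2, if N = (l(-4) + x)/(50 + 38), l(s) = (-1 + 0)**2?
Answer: 970225/7744 ≈ 125.29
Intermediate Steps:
l(s) = 1 (l(s) = (-1)**2 = 1)
N = 71/88 (N = (1 + 70)/(50 + 38) = 71/88 ≈ 0.80682)
((-3 + 6)*(-4) + N)**2 = ((-3 + 6)*(-4) + 71/88)**2 = (3*(-4) + 71/88)**2 = (-12 + 71/88)**2 = (-985/88)**2 = 970225/7744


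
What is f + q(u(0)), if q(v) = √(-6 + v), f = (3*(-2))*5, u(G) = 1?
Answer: -30 + I*√5 ≈ -30.0 + 2.2361*I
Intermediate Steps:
f = -30 (f = -6*5 = -30)
f + q(u(0)) = -30 + √(-6 + 1) = -30 + √(-5) = -30 + I*√5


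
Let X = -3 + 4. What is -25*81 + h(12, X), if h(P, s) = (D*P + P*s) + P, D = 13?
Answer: -1845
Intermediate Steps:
X = 1
h(P, s) = 14*P + P*s (h(P, s) = (13*P + P*s) + P = 14*P + P*s)
-25*81 + h(12, X) = -25*81 + 12*(14 + 1) = -2025 + 12*15 = -2025 + 180 = -1845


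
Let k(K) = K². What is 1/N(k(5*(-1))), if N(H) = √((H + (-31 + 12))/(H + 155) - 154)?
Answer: -I*√138570/4619 ≈ -0.080591*I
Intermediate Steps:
N(H) = √(-154 + (-19 + H)/(155 + H)) (N(H) = √((H - 19)/(155 + H) - 154) = √((-19 + H)/(155 + H) - 154) = √(-154 + (-19 + H)/(155 + H)))
1/N(k(5*(-1))) = 1/(√3*√((-7963 - 51*(5*(-1))²)/(155 + (5*(-1))²))) = 1/(√3*√((-7963 - 51*(-5)²)/(155 + (-5)²))) = 1/(√3*√((-7963 - 51*25)/(155 + 25))) = 1/(√3*√((-7963 - 1275)/180)) = 1/(√3*√((1/180)*(-9238))) = 1/(√3*√(-4619/90)) = 1/(√3*(I*√46190/30)) = 1/(I*√138570/30) = -I*√138570/4619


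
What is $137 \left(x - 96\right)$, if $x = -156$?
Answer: $-34524$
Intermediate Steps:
$137 \left(x - 96\right) = 137 \left(-156 - 96\right) = 137 \left(-252\right) = -34524$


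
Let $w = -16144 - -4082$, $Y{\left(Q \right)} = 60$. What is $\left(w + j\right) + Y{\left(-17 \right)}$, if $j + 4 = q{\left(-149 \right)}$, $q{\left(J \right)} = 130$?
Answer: $-11876$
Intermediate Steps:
$j = 126$ ($j = -4 + 130 = 126$)
$w = -12062$ ($w = -16144 + 4082 = -12062$)
$\left(w + j\right) + Y{\left(-17 \right)} = \left(-12062 + 126\right) + 60 = -11936 + 60 = -11876$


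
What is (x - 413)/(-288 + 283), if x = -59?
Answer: 472/5 ≈ 94.400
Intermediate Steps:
(x - 413)/(-288 + 283) = (-59 - 413)/(-288 + 283) = -472/(-5) = -472*(-⅕) = 472/5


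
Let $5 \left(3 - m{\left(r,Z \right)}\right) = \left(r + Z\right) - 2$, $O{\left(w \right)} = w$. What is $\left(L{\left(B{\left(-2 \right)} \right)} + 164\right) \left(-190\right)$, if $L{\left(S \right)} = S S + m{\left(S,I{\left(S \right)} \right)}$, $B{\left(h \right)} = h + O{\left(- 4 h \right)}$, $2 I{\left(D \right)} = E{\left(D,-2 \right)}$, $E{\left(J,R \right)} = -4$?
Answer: $-38494$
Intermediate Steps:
$I{\left(D \right)} = -2$ ($I{\left(D \right)} = \frac{1}{2} \left(-4\right) = -2$)
$m{\left(r,Z \right)} = \frac{17}{5} - \frac{Z}{5} - \frac{r}{5}$ ($m{\left(r,Z \right)} = 3 - \frac{\left(r + Z\right) - 2}{5} = 3 - \frac{\left(Z + r\right) - 2}{5} = 3 - \frac{-2 + Z + r}{5} = 3 - \left(- \frac{2}{5} + \frac{Z}{5} + \frac{r}{5}\right) = \frac{17}{5} - \frac{Z}{5} - \frac{r}{5}$)
$B{\left(h \right)} = - 3 h$ ($B{\left(h \right)} = h - 4 h = - 3 h$)
$L{\left(S \right)} = \frac{19}{5} + S^{2} - \frac{S}{5}$ ($L{\left(S \right)} = S S - \left(- \frac{19}{5} + \frac{S}{5}\right) = S^{2} + \left(\frac{17}{5} + \frac{2}{5} - \frac{S}{5}\right) = S^{2} - \left(- \frac{19}{5} + \frac{S}{5}\right) = \frac{19}{5} + S^{2} - \frac{S}{5}$)
$\left(L{\left(B{\left(-2 \right)} \right)} + 164\right) \left(-190\right) = \left(\left(\frac{19}{5} + \left(\left(-3\right) \left(-2\right)\right)^{2} - \frac{\left(-3\right) \left(-2\right)}{5}\right) + 164\right) \left(-190\right) = \left(\left(\frac{19}{5} + 6^{2} - \frac{6}{5}\right) + 164\right) \left(-190\right) = \left(\left(\frac{19}{5} + 36 - \frac{6}{5}\right) + 164\right) \left(-190\right) = \left(\frac{193}{5} + 164\right) \left(-190\right) = \frac{1013}{5} \left(-190\right) = -38494$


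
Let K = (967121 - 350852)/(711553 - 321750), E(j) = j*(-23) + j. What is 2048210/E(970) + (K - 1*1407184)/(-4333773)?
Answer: -344837193992719577/3605004007478346 ≈ -95.655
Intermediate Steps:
E(j) = -22*j (E(j) = -23*j + j = -22*j)
K = 616269/389803 ≈ 1.5810
2048210/E(970) + (K - 1*1407184)/(-4333773) = 2048210/((-22*970)) + (616269/389803 - 1*1407184)/(-4333773) = 2048210/(-21340) + (616269/389803 - 1407184)*(-1/4333773) = 2048210*(-1/21340) - 548523928483/389803*(-1/4333773) = -204821/2134 + 548523928483/1689317716719 = -344837193992719577/3605004007478346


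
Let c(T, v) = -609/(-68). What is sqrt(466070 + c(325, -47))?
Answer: sqrt(538787273)/34 ≈ 682.70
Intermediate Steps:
c(T, v) = 609/68 (c(T, v) = -609*(-1/68) = 609/68)
sqrt(466070 + c(325, -47)) = sqrt(466070 + 609/68) = sqrt(31693369/68) = sqrt(538787273)/34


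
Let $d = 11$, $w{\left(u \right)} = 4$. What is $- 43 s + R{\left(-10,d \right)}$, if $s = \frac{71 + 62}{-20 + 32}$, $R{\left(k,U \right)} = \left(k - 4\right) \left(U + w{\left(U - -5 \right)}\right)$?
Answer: $- \frac{8239}{12} \approx -686.58$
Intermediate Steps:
$R{\left(k,U \right)} = \left(-4 + k\right) \left(4 + U\right)$ ($R{\left(k,U \right)} = \left(k - 4\right) \left(U + 4\right) = \left(-4 + k\right) \left(4 + U\right)$)
$s = \frac{133}{12} \approx 11.083$
$- 43 s + R{\left(-10,d \right)} = \left(-43\right) \frac{133}{12} + \left(-16 - 44 + 4 \left(-10\right) + 11 \left(-10\right)\right) = - \frac{5719}{12} - 210 = - \frac{8239}{12}$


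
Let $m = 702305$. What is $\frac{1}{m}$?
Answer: $\frac{1}{702305} \approx 1.4239 \cdot 10^{-6}$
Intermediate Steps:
$\frac{1}{m} = \frac{1}{702305}$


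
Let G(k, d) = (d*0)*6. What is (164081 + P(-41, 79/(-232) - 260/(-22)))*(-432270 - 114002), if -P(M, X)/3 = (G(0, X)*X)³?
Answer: -89632856032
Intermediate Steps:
G(k, d) = 0 (G(k, d) = 0*6 = 0)
P(M, X) = 0 (P(M, X) = -3*(0*X)³ = -3*0³ = -3*0 = 0)
(164081 + P(-41, 79/(-232) - 260/(-22)))*(-432270 - 114002) = (164081 + 0)*(-432270 - 114002) = 164081*(-546272) = -89632856032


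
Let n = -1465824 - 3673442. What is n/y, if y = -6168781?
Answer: 5139266/6168781 ≈ 0.83311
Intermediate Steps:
n = -5139266
n/y = -5139266/(-6168781) = -5139266*(-1/6168781) = 5139266/6168781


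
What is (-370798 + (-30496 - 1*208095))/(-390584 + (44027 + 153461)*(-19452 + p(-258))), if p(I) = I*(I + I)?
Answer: -609389/22449255304 ≈ -2.7145e-5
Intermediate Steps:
p(I) = 2*I² (p(I) = I*(2*I) = 2*I²)
(-370798 + (-30496 - 1*208095))/(-390584 + (44027 + 153461)*(-19452 + p(-258))) = (-370798 + (-30496 - 1*208095))/(-390584 + (44027 + 153461)*(-19452 + 2*(-258)²)) = (-370798 + (-30496 - 208095))/(-390584 + 197488*(-19452 + 2*66564)) = (-370798 - 238591)/(-390584 + 197488*(-19452 + 133128)) = -609389/(-390584 + 197488*113676) = -609389/(-390584 + 22449645888) = -609389/22449255304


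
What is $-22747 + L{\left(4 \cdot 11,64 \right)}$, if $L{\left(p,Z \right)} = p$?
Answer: $-22703$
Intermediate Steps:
$-22747 + L{\left(4 \cdot 11,64 \right)} = -22747 + 4 \cdot 11 = -22747 + 44 = -22703$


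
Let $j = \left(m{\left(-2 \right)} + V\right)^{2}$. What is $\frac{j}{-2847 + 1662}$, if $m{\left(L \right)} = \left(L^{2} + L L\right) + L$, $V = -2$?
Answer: $- \frac{16}{1185} \approx -0.013502$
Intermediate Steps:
$m{\left(L \right)} = L + 2 L^{2}$ ($m{\left(L \right)} = \left(L^{2} + L^{2}\right) + L = 2 L^{2} + L = L + 2 L^{2}$)
$j = 16$ ($j = \left(- 2 \left(1 + 2 \left(-2\right)\right) - 2\right)^{2} = \left(- 2 \left(1 - 4\right) - 2\right)^{2} = \left(\left(-2\right) \left(-3\right) - 2\right)^{2} = \left(6 - 2\right)^{2} = 4^{2} = 16$)
$\frac{j}{-2847 + 1662} = \frac{16}{-2847 + 1662} = \frac{16}{-1185} = 16 \left(- \frac{1}{1185}\right) = - \frac{16}{1185}$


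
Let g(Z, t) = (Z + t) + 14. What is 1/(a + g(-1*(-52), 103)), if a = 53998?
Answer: 1/54167 ≈ 1.8461e-5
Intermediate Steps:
g(Z, t) = 14 + Z + t
1/(a + g(-1*(-52), 103)) = 1/(53998 + (14 - 1*(-52) + 103)) = 1/(53998 + (14 + 52 + 103)) = 1/(53998 + 169) = 1/54167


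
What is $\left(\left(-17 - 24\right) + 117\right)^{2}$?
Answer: $5776$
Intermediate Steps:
$\left(\left(-17 - 24\right) + 117\right)^{2} = \left(-41 + 117\right)^{2} = 76^{2} = 5776$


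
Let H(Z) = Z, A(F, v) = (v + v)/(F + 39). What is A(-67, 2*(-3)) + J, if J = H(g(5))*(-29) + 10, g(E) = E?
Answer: -942/7 ≈ -134.57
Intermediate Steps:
A(F, v) = 2*v/(39 + F) (A(F, v) = (2*v)/(39 + F) = 2*v/(39 + F))
J = -135 (J = 5*(-29) + 10 = -145 + 10 = -135)
A(-67, 2*(-3)) + J = 2*(2*(-3))/(39 - 67) - 135 = 2*(-6)/(-28) - 135 = 2*(-6)*(-1/28) - 135 = 3/7 - 135 = -942/7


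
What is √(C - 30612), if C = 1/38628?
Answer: I*√1268801399455/6438 ≈ 174.96*I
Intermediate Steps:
C = 1/38628 ≈ 2.5888e-5
√(C - 30612) = √(1/38628 - 30612) = √(-1182480335/38628) = I*√1268801399455/6438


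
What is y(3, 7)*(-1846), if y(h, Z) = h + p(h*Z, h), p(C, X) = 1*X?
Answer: -11076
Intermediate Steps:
p(C, X) = X
y(h, Z) = 2*h (y(h, Z) = h + h = 2*h)
y(3, 7)*(-1846) = (2*3)*(-1846) = 6*(-1846) = -11076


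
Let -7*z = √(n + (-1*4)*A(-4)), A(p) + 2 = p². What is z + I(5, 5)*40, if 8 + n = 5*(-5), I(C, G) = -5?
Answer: -200 - I*√89/7 ≈ -200.0 - 1.3477*I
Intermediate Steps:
A(p) = -2 + p²
n = -33 (n = -8 + 5*(-5) = -8 - 25 = -33)
z = -I*√89/7 (z = -√(-33 + (-1*4)*(-2 + (-4)²))/7 = -√(-33 - 4*(-2 + 16))/7 = -√(-33 - 4*14)/7 = -√(-33 - 56)/7 = -I*√89/7 ≈ -1.3477*I)
z + I(5, 5)*40 = -I*√89/7 - 5*40 = -I*√89/7 - 200 = -200 - I*√89/7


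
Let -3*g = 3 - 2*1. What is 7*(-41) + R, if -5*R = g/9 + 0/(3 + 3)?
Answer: -38744/135 ≈ -286.99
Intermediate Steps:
g = -1/3 (g = -(3 - 2*1)/3 = -(3 - 2)/3 = -1/3*1 = -1/3 ≈ -0.33333)
R = 1/135 (R = -(-1/3/9 + 0/(3 + 3))/5 = -(-1/3*1/9 + 0/6)/5 = -(-1/27 + 0*(1/6))/5 = -(-1/27 + 0)/5 = -1/5*(-1/27) = 1/135 ≈ 0.0074074)
7*(-41) + R = 7*(-41) + 1/135 = -287 + 1/135 = -38744/135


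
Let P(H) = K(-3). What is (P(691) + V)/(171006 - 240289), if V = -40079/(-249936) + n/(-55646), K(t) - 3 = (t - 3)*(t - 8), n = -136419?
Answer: -497987011241/481791856951824 ≈ -0.0010336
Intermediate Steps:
K(t) = 3 + (-8 + t)*(-3 + t) (K(t) = 3 + (t - 3)*(t - 8) = 3 + (-3 + t)*(-8 + t) = 3 + (-8 + t)*(-3 + t))
P(H) = 69 (P(H) = 27 + (-3)**2 - 11*(-3) = 27 + 9 + 33 = 69)
V = 18163127609/6953969328 (V = -40079/(-249936) - 136419/(-55646) = -40079*(-1/249936) - 136419*(-1/55646) = 40079/249936 + 136419/55646 = 18163127609/6953969328 ≈ 2.6119)
(P(691) + V)/(171006 - 240289) = (69 + 18163127609/6953969328)/(171006 - 240289) = (497987011241/6953969328)/(-69283) = (497987011241/6953969328)*(-1/69283) = -497987011241/481791856951824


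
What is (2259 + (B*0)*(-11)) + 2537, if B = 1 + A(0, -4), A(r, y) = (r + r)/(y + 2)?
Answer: 4796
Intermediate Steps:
A(r, y) = 2*r/(2 + y) (A(r, y) = (2*r)/(2 + y) = 2*r/(2 + y))
B = 1 (B = 1 + 2*0/(2 - 4) = 1 + 2*0/(-2) = 1 + 2*0*(-½) = 1 + 0 = 1)
(2259 + (B*0)*(-11)) + 2537 = (2259 + (1*0)*(-11)) + 2537 = (2259 + 0*(-11)) + 2537 = (2259 + 0) + 2537 = 2259 + 2537 = 4796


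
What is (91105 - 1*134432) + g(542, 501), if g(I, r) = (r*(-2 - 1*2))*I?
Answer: -1129495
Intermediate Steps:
g(I, r) = -4*I*r (g(I, r) = (r*(-2 - 2))*I = (r*(-4))*I = (-4*r)*I = -4*I*r)
(91105 - 1*134432) + g(542, 501) = (91105 - 1*134432) - 4*542*501 = (91105 - 134432) - 1086168 = -43327 - 1086168 = -1129495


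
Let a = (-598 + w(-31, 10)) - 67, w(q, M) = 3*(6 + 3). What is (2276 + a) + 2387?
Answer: 4025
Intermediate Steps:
w(q, M) = 27 (w(q, M) = 3*9 = 27)
a = -638 (a = (-598 + 27) - 67 = -571 - 67 = -638)
(2276 + a) + 2387 = (2276 - 638) + 2387 = 1638 + 2387 = 4025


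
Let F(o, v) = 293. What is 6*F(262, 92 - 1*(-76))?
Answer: 1758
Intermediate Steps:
6*F(262, 92 - 1*(-76)) = 6*293 = 1758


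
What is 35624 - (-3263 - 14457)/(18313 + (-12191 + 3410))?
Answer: 84896422/2383 ≈ 35626.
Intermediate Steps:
35624 - (-3263 - 14457)/(18313 + (-12191 + 3410)) = 35624 - (-17720)/(18313 - 8781) = 35624 - (-17720)/9532 = 35624 - 1*(-4430/2383) = 35624 + 4430/2383 = 84896422/2383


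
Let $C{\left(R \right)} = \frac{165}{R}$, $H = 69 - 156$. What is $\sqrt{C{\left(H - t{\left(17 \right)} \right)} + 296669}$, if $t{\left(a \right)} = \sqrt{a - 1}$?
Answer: $\frac{73 \sqrt{461006}}{91} \approx 544.67$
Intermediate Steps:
$t{\left(a \right)} = \sqrt{-1 + a}$
$H = -87$ ($H = 69 - 156 = -87$)
$\sqrt{C{\left(H - t{\left(17 \right)} \right)} + 296669} = \sqrt{\frac{165}{-87 - \sqrt{-1 + 17}} + 296669} = \sqrt{\frac{165}{-87 - \sqrt{16}} + 296669} = \sqrt{\frac{165}{-87 - 4} + 296669} = \sqrt{\frac{165}{-91} + 296669} = \sqrt{165 \left(- \frac{1}{91}\right) + 296669} = \sqrt{- \frac{165}{91} + 296669} = \sqrt{\frac{26996714}{91}} = \frac{73 \sqrt{461006}}{91}$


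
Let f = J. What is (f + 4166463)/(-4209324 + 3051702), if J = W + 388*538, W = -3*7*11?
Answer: -2187488/578811 ≈ -3.7793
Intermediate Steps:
W = -231 (W = -21*11 = -231)
J = 208513 (J = -231 + 388*538 = -231 + 208744 = 208513)
f = 208513
(f + 4166463)/(-4209324 + 3051702) = (208513 + 4166463)/(-4209324 + 3051702) = 4374976/(-1157622) = 4374976*(-1/1157622) = -2187488/578811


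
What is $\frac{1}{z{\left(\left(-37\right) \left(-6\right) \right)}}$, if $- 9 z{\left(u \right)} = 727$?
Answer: $- \frac{9}{727} \approx -0.01238$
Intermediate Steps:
$z{\left(u \right)} = - \frac{727}{9}$ ($z{\left(u \right)} = \left(- \frac{1}{9}\right) 727 = - \frac{727}{9}$)
$\frac{1}{z{\left(\left(-37\right) \left(-6\right) \right)}} = \frac{1}{- \frac{727}{9}} = - \frac{9}{727}$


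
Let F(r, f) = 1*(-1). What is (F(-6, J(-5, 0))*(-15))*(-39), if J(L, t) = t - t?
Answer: -585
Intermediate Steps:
J(L, t) = 0
F(r, f) = -1
(F(-6, J(-5, 0))*(-15))*(-39) = -1*(-15)*(-39) = 15*(-39) = -585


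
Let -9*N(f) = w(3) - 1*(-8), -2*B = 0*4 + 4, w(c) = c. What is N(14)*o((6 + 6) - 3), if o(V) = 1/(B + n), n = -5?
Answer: 11/63 ≈ 0.17460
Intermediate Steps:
B = -2 (B = -(0*4 + 4)/2 = -(0 + 4)/2 = -1/2*4 = -2)
o(V) = -1/7 (o(V) = 1/(-2 - 5) = 1/(-7) = -1/7)
N(f) = -11/9 (N(f) = -(3 - 1*(-8))/9 = -(3 + 8)/9 = -1/9*11 = -11/9)
N(14)*o((6 + 6) - 3) = -11/9*(-1/7) = 11/63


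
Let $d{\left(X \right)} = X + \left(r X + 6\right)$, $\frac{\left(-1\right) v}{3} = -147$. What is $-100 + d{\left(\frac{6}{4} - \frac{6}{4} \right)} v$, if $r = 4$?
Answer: $2546$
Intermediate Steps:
$v = 441$ ($v = \left(-3\right) \left(-147\right) = 441$)
$d{\left(X \right)} = 6 + 5 X$ ($d{\left(X \right)} = X + \left(4 X + 6\right) = X + \left(6 + 4 X\right) = 6 + 5 X$)
$-100 + d{\left(\frac{6}{4} - \frac{6}{4} \right)} v = -100 + \left(6 + 5 \left(\frac{6}{4} - \frac{6}{4}\right)\right) 441 = -100 + \left(6 + 5 \left(6 \cdot \frac{1}{4} - \frac{3}{2}\right)\right) 441 = -100 + \left(6 + 5 \left(\frac{3}{2} - \frac{3}{2}\right)\right) 441 = -100 + \left(6 + 5 \cdot 0\right) 441 = -100 + \left(6 + 0\right) 441 = -100 + 6 \cdot 441 = -100 + 2646 = 2546$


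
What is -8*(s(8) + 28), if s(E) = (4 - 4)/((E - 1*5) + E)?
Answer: -224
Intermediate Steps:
s(E) = 0 (s(E) = 0/((E - 5) + E) = 0/((-5 + E) + E) = 0/(-5 + 2*E) = 0)
-8*(s(8) + 28) = -8*(0 + 28) = -8*28 = -224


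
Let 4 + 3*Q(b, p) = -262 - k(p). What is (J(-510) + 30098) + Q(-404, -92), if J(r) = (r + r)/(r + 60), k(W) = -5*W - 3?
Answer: 447889/15 ≈ 29859.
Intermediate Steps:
k(W) = -3 - 5*W
J(r) = 2*r/(60 + r) (J(r) = (2*r)/(60 + r) = 2*r/(60 + r))
Q(b, p) = -263/3 + 5*p/3 (Q(b, p) = -4/3 + (-262 - (-3 - 5*p))/3 = -4/3 + (-262 + (3 + 5*p))/3 = -4/3 + (-259 + 5*p)/3 = -4/3 + (-259/3 + 5*p/3) = -263/3 + 5*p/3)
(J(-510) + 30098) + Q(-404, -92) = (2*(-510)/(60 - 510) + 30098) + (-263/3 + (5/3)*(-92)) = (2*(-510)/(-450) + 30098) + (-263/3 - 460/3) = (2*(-510)*(-1/450) + 30098) - 241 = (34/15 + 30098) - 241 = 451504/15 - 241 = 447889/15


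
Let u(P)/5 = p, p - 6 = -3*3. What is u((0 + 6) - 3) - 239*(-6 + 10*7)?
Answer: -15311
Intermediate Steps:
p = -3 (p = 6 - 3*3 = 6 - 9 = -3)
u(P) = -15 (u(P) = 5*(-3) = -15)
u((0 + 6) - 3) - 239*(-6 + 10*7) = -15 - 239*(-6 + 10*7) = -15 - 239*(-6 + 70) = -15 - 239*64 = -15 - 15296 = -15311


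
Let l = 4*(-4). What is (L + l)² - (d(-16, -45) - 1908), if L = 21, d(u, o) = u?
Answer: 1949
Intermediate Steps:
l = -16
(L + l)² - (d(-16, -45) - 1908) = (21 - 16)² - (-16 - 1908) = 5² - 1*(-1924) = 25 + 1924 = 1949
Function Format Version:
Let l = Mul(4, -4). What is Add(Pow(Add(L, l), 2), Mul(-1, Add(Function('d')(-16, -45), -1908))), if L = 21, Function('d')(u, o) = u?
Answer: 1949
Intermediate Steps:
l = -16
Add(Pow(Add(L, l), 2), Mul(-1, Add(Function('d')(-16, -45), -1908))) = Add(Pow(Add(21, -16), 2), Mul(-1, Add(-16, -1908))) = Add(Pow(5, 2), Mul(-1, -1924)) = Add(25, 1924) = 1949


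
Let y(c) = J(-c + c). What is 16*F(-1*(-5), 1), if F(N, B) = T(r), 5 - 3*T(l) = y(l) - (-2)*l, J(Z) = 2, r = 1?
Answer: 16/3 ≈ 5.3333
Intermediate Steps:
y(c) = 2
T(l) = 1 - 2*l/3 (T(l) = 5/3 - (2 - (-2)*l)/3 = 5/3 - (2 + 2*l)/3 = 5/3 + (-2/3 - 2*l/3) = 1 - 2*l/3)
F(N, B) = 1/3 (F(N, B) = 1 - 2/3*1 = 1 - 2/3 = 1/3)
16*F(-1*(-5), 1) = 16*(1/3) = 16/3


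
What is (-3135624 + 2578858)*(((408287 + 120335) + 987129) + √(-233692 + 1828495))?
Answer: -843918621266 - 3897362*√32547 ≈ -8.4462e+11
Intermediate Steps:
(-3135624 + 2578858)*(((408287 + 120335) + 987129) + √(-233692 + 1828495)) = -556766*((528622 + 987129) + √1594803) = -556766*(1515751 + 7*√32547) = -843918621266 - 3897362*√32547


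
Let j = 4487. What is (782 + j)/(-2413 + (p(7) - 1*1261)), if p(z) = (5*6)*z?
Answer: -5269/3464 ≈ -1.5211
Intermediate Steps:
p(z) = 30*z
(782 + j)/(-2413 + (p(7) - 1*1261)) = (782 + 4487)/(-2413 + (30*7 - 1*1261)) = 5269/(-2413 + (210 - 1261)) = 5269/(-2413 - 1051) = 5269/(-3464) = 5269*(-1/3464) = -5269/3464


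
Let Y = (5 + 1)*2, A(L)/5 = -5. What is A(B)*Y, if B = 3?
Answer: -300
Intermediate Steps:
A(L) = -25 (A(L) = 5*(-5) = -25)
Y = 12 (Y = 6*2 = 12)
A(B)*Y = -25*12 = -300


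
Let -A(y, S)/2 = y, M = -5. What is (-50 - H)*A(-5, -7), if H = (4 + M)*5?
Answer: -450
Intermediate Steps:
H = -5 (H = (4 - 5)*5 = -1*5 = -5)
A(y, S) = -2*y
(-50 - H)*A(-5, -7) = (-50 - 1*(-5))*(-2*(-5)) = (-50 + 5)*10 = -45*10 = -450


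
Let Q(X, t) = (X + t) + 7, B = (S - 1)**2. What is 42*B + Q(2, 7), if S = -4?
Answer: 1066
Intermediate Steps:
B = 25 (B = (-4 - 1)**2 = (-5)**2 = 25)
Q(X, t) = 7 + X + t
42*B + Q(2, 7) = 42*25 + (7 + 2 + 7) = 1050 + 16 = 1066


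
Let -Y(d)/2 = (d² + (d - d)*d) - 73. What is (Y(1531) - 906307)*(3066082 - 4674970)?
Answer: 9000253009704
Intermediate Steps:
Y(d) = 146 - 2*d² (Y(d) = -2*((d² + (d - d)*d) - 73) = -2*((d² + 0*d) - 73) = -2*((d² + 0) - 73) = -2*(d² - 73) = -2*(-73 + d²) = 146 - 2*d²)
(Y(1531) - 906307)*(3066082 - 4674970) = ((146 - 2*1531²) - 906307)*(3066082 - 4674970) = ((146 - 2*2343961) - 906307)*(-1608888) = ((146 - 4687922) - 906307)*(-1608888) = (-4687776 - 906307)*(-1608888) = -5594083*(-1608888) = 9000253009704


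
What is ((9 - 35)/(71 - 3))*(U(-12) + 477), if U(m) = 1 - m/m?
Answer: -6201/34 ≈ -182.38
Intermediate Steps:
U(m) = 0 (U(m) = 1 - 1*1 = 1 - 1 = 0)
((9 - 35)/(71 - 3))*(U(-12) + 477) = ((9 - 35)/(71 - 3))*(0 + 477) = -26/68*477 = -26*1/68*477 = -13/34*477 = -6201/34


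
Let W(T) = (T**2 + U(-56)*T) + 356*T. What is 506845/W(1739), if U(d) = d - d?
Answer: 101369/728641 ≈ 0.13912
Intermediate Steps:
U(d) = 0
W(T) = T**2 + 356*T (W(T) = (T**2 + 0*T) + 356*T = (T**2 + 0) + 356*T = T**2 + 356*T)
506845/W(1739) = 506845/((1739*(356 + 1739))) = 506845/((1739*2095)) = 506845/3643205 = 506845*(1/3643205) = 101369/728641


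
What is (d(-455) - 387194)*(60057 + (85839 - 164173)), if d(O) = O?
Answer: 7085060773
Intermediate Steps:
(d(-455) - 387194)*(60057 + (85839 - 164173)) = (-455 - 387194)*(60057 + (85839 - 164173)) = -387649*(60057 - 78334) = -387649*(-18277) = 7085060773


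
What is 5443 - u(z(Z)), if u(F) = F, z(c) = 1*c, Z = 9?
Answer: 5434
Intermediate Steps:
z(c) = c
5443 - u(z(Z)) = 5443 - 1*9 = 5443 - 9 = 5434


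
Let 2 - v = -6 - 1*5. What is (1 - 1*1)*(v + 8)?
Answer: 0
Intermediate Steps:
v = 13 (v = 2 - (-6 - 1*5) = 2 - (-6 - 5) = 2 - 1*(-11) = 2 + 11 = 13)
(1 - 1*1)*(v + 8) = (1 - 1*1)*(13 + 8) = (1 - 1)*21 = 0*21 = 0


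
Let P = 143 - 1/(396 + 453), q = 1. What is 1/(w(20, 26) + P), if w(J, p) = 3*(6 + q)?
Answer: 849/139235 ≈ 0.0060976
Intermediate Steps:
w(J, p) = 21 (w(J, p) = 3*(6 + 1) = 3*7 = 21)
P = 121406/849 (P = 143 - 1/849 = 121406/849 ≈ 143.00)
1/(w(20, 26) + P) = 1/(21 + 121406/849) = 1/(139235/849) = 849/139235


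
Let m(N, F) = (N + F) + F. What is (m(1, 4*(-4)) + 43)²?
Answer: 144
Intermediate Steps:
m(N, F) = N + 2*F (m(N, F) = (F + N) + F = N + 2*F)
(m(1, 4*(-4)) + 43)² = ((1 + 2*(4*(-4))) + 43)² = ((1 + 2*(-16)) + 43)² = ((1 - 32) + 43)² = (-31 + 43)² = 12² = 144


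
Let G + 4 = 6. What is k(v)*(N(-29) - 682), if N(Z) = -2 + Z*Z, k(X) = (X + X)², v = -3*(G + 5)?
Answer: 276948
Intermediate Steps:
G = 2 (G = -4 + 6 = 2)
v = -21 (v = -3*(2 + 5) = -3*7 = -21)
k(X) = 4*X² (k(X) = (2*X)² = 4*X²)
N(Z) = -2 + Z²
k(v)*(N(-29) - 682) = (4*(-21)²)*((-2 + (-29)²) - 682) = (4*441)*((-2 + 841) - 682) = 1764*(839 - 682) = 1764*157 = 276948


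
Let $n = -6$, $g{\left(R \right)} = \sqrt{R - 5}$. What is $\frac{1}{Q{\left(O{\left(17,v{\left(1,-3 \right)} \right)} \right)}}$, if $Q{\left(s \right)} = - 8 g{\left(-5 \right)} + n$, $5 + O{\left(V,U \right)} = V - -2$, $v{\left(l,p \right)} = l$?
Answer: $\frac{i}{2 \left(- 3 i + 4 \sqrt{10}\right)} \approx -0.0088757 + 0.037423 i$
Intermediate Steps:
$g{\left(R \right)} = \sqrt{-5 + R}$
$O{\left(V,U \right)} = -3 + V$ ($O{\left(V,U \right)} = -5 + \left(V - -2\right) = -5 + \left(V + 2\right) = -5 + \left(2 + V\right) = -3 + V$)
$Q{\left(s \right)} = -6 - 8 i \sqrt{10}$ ($Q{\left(s \right)} = - 8 \sqrt{-5 - 5} - 6 = - 8 \sqrt{-10} - 6 = - 8 i \sqrt{10} - 6 = -6 - 8 i \sqrt{10}$)
$\frac{1}{Q{\left(O{\left(17,v{\left(1,-3 \right)} \right)} \right)}} = \frac{1}{-6 - 8 i \sqrt{10}}$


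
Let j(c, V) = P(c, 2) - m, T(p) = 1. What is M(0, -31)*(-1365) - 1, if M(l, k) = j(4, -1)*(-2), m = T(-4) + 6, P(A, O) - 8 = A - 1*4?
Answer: 2729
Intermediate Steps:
P(A, O) = 4 + A (P(A, O) = 8 + (A - 1*4) = 8 + (A - 4) = 8 + (-4 + A) = 4 + A)
m = 7 (m = 1 + 6 = 7)
j(c, V) = -3 + c (j(c, V) = (4 + c) - 1*7 = (4 + c) - 7 = -3 + c)
M(l, k) = -2 (M(l, k) = (-3 + 4)*(-2) = 1*(-2) = -2)
M(0, -31)*(-1365) - 1 = -2*(-1365) - 1 = 2730 - 1 = 2729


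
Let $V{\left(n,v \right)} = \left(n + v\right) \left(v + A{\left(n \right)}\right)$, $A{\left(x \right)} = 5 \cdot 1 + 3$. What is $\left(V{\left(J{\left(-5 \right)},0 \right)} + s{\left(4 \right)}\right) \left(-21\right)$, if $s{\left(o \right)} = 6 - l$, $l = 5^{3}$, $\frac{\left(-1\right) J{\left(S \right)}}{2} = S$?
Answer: $819$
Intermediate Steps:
$J{\left(S \right)} = - 2 S$
$A{\left(x \right)} = 8$ ($A{\left(x \right)} = 5 + 3 = 8$)
$l = 125$
$s{\left(o \right)} = -119$ ($s{\left(o \right)} = 6 - 125 = -119$)
$V{\left(n,v \right)} = \left(8 + v\right) \left(n + v\right)$ ($V{\left(n,v \right)} = \left(n + v\right) \left(v + 8\right) = \left(n + v\right) \left(8 + v\right) = \left(8 + v\right) \left(n + v\right)$)
$\left(V{\left(J{\left(-5 \right)},0 \right)} + s{\left(4 \right)}\right) \left(-21\right) = \left(\left(0^{2} + 8 \left(\left(-2\right) \left(-5\right)\right) + 8 \cdot 0 + \left(-2\right) \left(-5\right) 0\right) - 119\right) \left(-21\right) = \left(\left(0 + 8 \cdot 10 + 0 + 10 \cdot 0\right) - 119\right) \left(-21\right) = \left(\left(0 + 80 + 0 + 0\right) - 119\right) \left(-21\right) = \left(80 - 119\right) \left(-21\right) = \left(-39\right) \left(-21\right) = 819$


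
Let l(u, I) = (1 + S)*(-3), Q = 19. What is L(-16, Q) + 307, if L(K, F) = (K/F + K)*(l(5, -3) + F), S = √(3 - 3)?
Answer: 713/19 ≈ 37.526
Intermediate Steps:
S = 0 (S = √0 = 0)
l(u, I) = -3 (l(u, I) = (1 + 0)*(-3) = 1*(-3) = -3)
L(K, F) = (-3 + F)*(K + K/F) (L(K, F) = (K/F + K)*(-3 + F) = (K + K/F)*(-3 + F) = (-3 + F)*(K + K/F))
L(-16, Q) + 307 = -16*(-3 + 19*(-2 + 19))/19 + 307 = -16*1/19*(-3 + 19*17) + 307 = -16*1/19*(-3 + 323) + 307 = -16*1/19*320 + 307 = -5120/19 + 307 = 713/19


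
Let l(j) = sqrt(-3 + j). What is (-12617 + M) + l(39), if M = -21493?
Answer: -34104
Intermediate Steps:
(-12617 + M) + l(39) = (-12617 - 21493) + sqrt(-3 + 39) = -34110 + sqrt(36) = -34110 + 6 = -34104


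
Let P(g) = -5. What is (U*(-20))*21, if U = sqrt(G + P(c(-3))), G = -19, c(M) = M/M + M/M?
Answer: -840*I*sqrt(6) ≈ -2057.6*I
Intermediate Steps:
c(M) = 2 (c(M) = 1 + 1 = 2)
U = 2*I*sqrt(6) (U = sqrt(-19 - 5) = sqrt(-24) = 2*I*sqrt(6) ≈ 4.899*I)
(U*(-20))*21 = ((2*I*sqrt(6))*(-20))*21 = -40*I*sqrt(6)*21 = -840*I*sqrt(6)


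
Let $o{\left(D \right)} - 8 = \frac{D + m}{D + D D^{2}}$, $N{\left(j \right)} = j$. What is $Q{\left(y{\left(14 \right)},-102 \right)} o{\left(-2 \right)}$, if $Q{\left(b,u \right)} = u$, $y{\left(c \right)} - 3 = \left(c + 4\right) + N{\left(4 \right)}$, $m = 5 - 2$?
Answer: $- \frac{4029}{5} \approx -805.8$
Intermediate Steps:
$m = 3$ ($m = 5 - 2 = 3$)
$y{\left(c \right)} = 11 + c$ ($y{\left(c \right)} = 3 + \left(\left(c + 4\right) + 4\right) = 3 + \left(\left(4 + c\right) + 4\right) = 3 + \left(8 + c\right) = 11 + c$)
$o{\left(D \right)} = 8 + \frac{3 + D}{D + D^{3}}$ ($o{\left(D \right)} = 8 + \frac{D + 3}{D + D D^{2}} = 8 + \frac{3 + D}{D + D^{3}}$)
$Q{\left(y{\left(14 \right)},-102 \right)} o{\left(-2 \right)} = - 102 \frac{3 + 8 \left(-2\right)^{3} + 9 \left(-2\right)}{-2 + \left(-2\right)^{3}} = - 102 \frac{3 + 8 \left(-8\right) - 18}{-2 - 8} = - 102 \frac{3 - 64 - 18}{-10} = - 102 \left(\left(- \frac{1}{10}\right) \left(-79\right)\right) = \left(-102\right) \frac{79}{10} = - \frac{4029}{5}$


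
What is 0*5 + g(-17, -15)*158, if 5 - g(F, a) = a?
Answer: 3160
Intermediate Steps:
g(F, a) = 5 - a
0*5 + g(-17, -15)*158 = 0*5 + (5 - 1*(-15))*158 = 0 + (5 + 15)*158 = 0 + 20*158 = 0 + 3160 = 3160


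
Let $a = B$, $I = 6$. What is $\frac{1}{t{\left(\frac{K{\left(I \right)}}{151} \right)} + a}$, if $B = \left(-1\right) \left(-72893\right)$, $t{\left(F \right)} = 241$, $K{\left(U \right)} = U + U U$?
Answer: $\frac{1}{73134} \approx 1.3674 \cdot 10^{-5}$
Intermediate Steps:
$K{\left(U \right)} = U + U^{2}$
$B = 72893$
$a = 72893$
$\frac{1}{t{\left(\frac{K{\left(I \right)}}{151} \right)} + a} = \frac{1}{241 + 72893} = \frac{1}{73134}$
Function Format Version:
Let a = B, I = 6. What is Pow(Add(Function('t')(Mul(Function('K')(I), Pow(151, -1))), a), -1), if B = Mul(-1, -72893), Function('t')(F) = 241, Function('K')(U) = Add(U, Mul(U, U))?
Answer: Rational(1, 73134) ≈ 1.3674e-5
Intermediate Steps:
Function('K')(U) = Add(U, Pow(U, 2))
B = 72893
a = 72893
Pow(Add(Function('t')(Mul(Function('K')(I), Pow(151, -1))), a), -1) = Pow(Add(241, 72893), -1) = Pow(73134, -1) = Rational(1, 73134)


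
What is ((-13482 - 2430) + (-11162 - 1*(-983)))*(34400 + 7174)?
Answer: -1084707234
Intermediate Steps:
((-13482 - 2430) + (-11162 - 1*(-983)))*(34400 + 7174) = (-15912 + (-11162 + 983))*41574 = (-15912 - 10179)*41574 = -26091*41574 = -1084707234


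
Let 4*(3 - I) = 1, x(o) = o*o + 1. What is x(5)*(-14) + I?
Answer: -1445/4 ≈ -361.25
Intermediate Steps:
x(o) = 1 + o² (x(o) = o² + 1 = 1 + o²)
I = 11/4 (I = 3 - ¼*1 = 3 - ¼ = 11/4 ≈ 2.7500)
x(5)*(-14) + I = (1 + 5²)*(-14) + 11/4 = (1 + 25)*(-14) + 11/4 = 26*(-14) + 11/4 = -364 + 11/4 = -1445/4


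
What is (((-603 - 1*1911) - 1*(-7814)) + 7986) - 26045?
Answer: -12759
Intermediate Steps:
(((-603 - 1*1911) - 1*(-7814)) + 7986) - 26045 = (((-603 - 1911) + 7814) + 7986) - 26045 = ((-2514 + 7814) + 7986) - 26045 = (5300 + 7986) - 26045 = 13286 - 26045 = -12759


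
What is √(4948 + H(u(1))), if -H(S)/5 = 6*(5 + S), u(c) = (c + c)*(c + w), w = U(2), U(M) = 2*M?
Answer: √4498 ≈ 67.067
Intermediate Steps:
w = 4 (w = 2*2 = 4)
u(c) = 2*c*(4 + c) (u(c) = (c + c)*(c + 4) = (2*c)*(4 + c) = 2*c*(4 + c))
H(S) = -150 - 30*S (H(S) = -30*(5 + S) = -5*(30 + 6*S) = -150 - 30*S)
√(4948 + H(u(1))) = √(4948 + (-150 - 60*(4 + 1))) = √(4948 + (-150 - 60*5)) = √(4948 + (-150 - 30*10)) = √(4948 + (-150 - 300)) = √(4948 - 450) = √4498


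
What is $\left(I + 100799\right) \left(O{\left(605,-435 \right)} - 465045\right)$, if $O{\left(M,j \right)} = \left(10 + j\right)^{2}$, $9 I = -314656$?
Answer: $- \frac{168528804700}{9} \approx -1.8725 \cdot 10^{10}$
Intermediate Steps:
$I = - \frac{314656}{9}$ ($I = \frac{1}{9} \left(-314656\right) = - \frac{314656}{9} \approx -34962.0$)
$\left(I + 100799\right) \left(O{\left(605,-435 \right)} - 465045\right) = \left(- \frac{314656}{9} + 100799\right) \left(\left(10 - 435\right)^{2} - 465045\right) = \frac{592535 \left(\left(-425\right)^{2} - 465045\right)}{9} = \frac{592535 \left(180625 - 465045\right)}{9} = \frac{592535}{9} \left(-284420\right) = - \frac{168528804700}{9}$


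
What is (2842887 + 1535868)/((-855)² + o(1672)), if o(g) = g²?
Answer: 4378755/3526609 ≈ 1.2416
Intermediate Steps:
(2842887 + 1535868)/((-855)² + o(1672)) = (2842887 + 1535868)/((-855)² + 1672²) = 4378755/(731025 + 2795584) = 4378755/3526609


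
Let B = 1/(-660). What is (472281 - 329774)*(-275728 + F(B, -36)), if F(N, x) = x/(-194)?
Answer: -3811434934186/97 ≈ -3.9293e+10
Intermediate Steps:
B = -1/660 ≈ -0.0015152
F(N, x) = -x/194 (F(N, x) = x*(-1/194) = -x/194)
(472281 - 329774)*(-275728 + F(B, -36)) = (472281 - 329774)*(-275728 - 1/194*(-36)) = 142507*(-275728 + 18/97) = 142507*(-26745598/97) = -3811434934186/97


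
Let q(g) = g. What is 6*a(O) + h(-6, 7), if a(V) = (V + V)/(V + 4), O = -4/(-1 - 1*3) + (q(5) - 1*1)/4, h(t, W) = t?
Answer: -2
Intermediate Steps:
O = 2 (O = -4/(-1 - 1*3) + (5 - 1*1)/4 = -4/(-1 - 3) + (5 - 1)*(1/4) = -4/(-4) + 4*(1/4) = -4*(-1/4) + 1 = 1 + 1 = 2)
a(V) = 2*V/(4 + V) (a(V) = (2*V)/(4 + V) = 2*V/(4 + V))
6*a(O) + h(-6, 7) = 6*(2*2/(4 + 2)) - 6 = 6*(2*2/6) - 6 = 6*(2*2*(1/6)) - 6 = 6*(2/3) - 6 = 4 - 6 = -2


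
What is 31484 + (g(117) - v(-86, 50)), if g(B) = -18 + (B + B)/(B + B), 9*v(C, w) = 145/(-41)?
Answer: 11611468/369 ≈ 31467.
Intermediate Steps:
v(C, w) = -145/369 (v(C, w) = (145/(-41))/9 = (145*(-1/41))/9 = (⅑)*(-145/41) = -145/369)
g(B) = -17 (g(B) = -18 + (2*B)/((2*B)) = -18 + (2*B)*(1/(2*B)) = -18 + 1 = -17)
31484 + (g(117) - v(-86, 50)) = 31484 + (-17 - 1*(-145/369)) = 31484 + (-17 + 145/369) = 31484 - 6128/369 = 11611468/369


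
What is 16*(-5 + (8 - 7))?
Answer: -64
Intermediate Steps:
16*(-5 + (8 - 7)) = 16*(-5 + 1) = 16*(-4) = -64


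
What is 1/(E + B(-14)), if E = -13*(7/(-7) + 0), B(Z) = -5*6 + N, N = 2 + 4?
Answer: -1/11 ≈ -0.090909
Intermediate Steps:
N = 6
B(Z) = -24 (B(Z) = -5*6 + 6 = -30 + 6 = -24)
E = 13 (E = -13*(7*(-1/7) + 0) = -13*(-1 + 0) = -13*(-1) = 13)
1/(E + B(-14)) = 1/(13 - 24) = 1/(-11) = -1/11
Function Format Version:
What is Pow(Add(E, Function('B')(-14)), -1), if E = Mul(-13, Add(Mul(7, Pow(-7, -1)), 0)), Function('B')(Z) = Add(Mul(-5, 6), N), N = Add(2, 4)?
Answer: Rational(-1, 11) ≈ -0.090909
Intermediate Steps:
N = 6
Function('B')(Z) = -24 (Function('B')(Z) = Add(Mul(-5, 6), 6) = Add(-30, 6) = -24)
E = 13 (E = Mul(-13, Add(Mul(7, Rational(-1, 7)), 0)) = Mul(-13, Add(-1, 0)) = Mul(-13, -1) = 13)
Pow(Add(E, Function('B')(-14)), -1) = Pow(Add(13, -24), -1) = Pow(-11, -1) = Rational(-1, 11)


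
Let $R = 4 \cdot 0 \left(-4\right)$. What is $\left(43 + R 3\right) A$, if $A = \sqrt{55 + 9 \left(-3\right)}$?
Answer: $86 \sqrt{7} \approx 227.53$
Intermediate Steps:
$R = 0$ ($R = 0 \left(-4\right) = 0$)
$A = 2 \sqrt{7}$ ($A = \sqrt{55 - 27} = \sqrt{28} = 2 \sqrt{7} \approx 5.2915$)
$\left(43 + R 3\right) A = \left(43 + 0 \cdot 3\right) 2 \sqrt{7} = \left(43 + 0\right) 2 \sqrt{7} = 43 \cdot 2 \sqrt{7} = 86 \sqrt{7}$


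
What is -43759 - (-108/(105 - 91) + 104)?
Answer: -306987/7 ≈ -43855.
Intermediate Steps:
-43759 - (-108/(105 - 91) + 104) = -43759 - (-108/14 + 104) = -43759 - (-108*1/14 + 104) = -43759 - (-54/7 + 104) = -43759 - 1*674/7 = -43759 - 674/7 = -306987/7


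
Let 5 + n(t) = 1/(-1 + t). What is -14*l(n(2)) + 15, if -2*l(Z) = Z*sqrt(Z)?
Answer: 15 - 56*I ≈ 15.0 - 56.0*I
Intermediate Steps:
n(t) = -5 + 1/(-1 + t)
l(Z) = -Z**(3/2)/2 (l(Z) = -Z*sqrt(Z)/2 = -Z**(3/2)/2)
-14*l(n(2)) + 15 = -(-7)*((6 - 5*2)/(-1 + 2))**(3/2) + 15 = -(-7)*((6 - 10)/1)**(3/2) + 15 = -(-7)*(1*(-4))**(3/2) + 15 = -(-7)*(-4)**(3/2) + 15 = -(-7)*(-8*I) + 15 = -56*I + 15 = 15 - 56*I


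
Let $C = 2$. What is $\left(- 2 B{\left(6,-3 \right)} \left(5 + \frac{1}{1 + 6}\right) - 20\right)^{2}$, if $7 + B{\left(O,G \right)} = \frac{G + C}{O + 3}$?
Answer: $\frac{138384}{49} \approx 2824.2$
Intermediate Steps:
$B{\left(O,G \right)} = -7 + \frac{2 + G}{3 + O}$ ($B{\left(O,G \right)} = -7 + \frac{G + 2}{O + 3} = -7 + \frac{2 + G}{3 + O}$)
$\left(- 2 B{\left(6,-3 \right)} \left(5 + \frac{1}{1 + 6}\right) - 20\right)^{2} = \left(- 2 \frac{-19 - 3 - 42}{3 + 6} \left(5 + \frac{1}{1 + 6}\right) - 20\right)^{2} = \left(- 2 \frac{-19 - 3 - 42}{9} \left(5 + \frac{1}{7}\right) - 20\right)^{2} = \left(- 2 \cdot \frac{1}{9} \left(-64\right) \left(5 + \frac{1}{7}\right) - 20\right)^{2} = \left(- 2 \left(\left(- \frac{64}{9}\right) \frac{36}{7}\right) - 20\right)^{2} = \left(\left(-2\right) \left(- \frac{256}{7}\right) - 20\right)^{2} = \left(\frac{512}{7} - 20\right)^{2} = \left(\frac{372}{7}\right)^{2} = \frac{138384}{49}$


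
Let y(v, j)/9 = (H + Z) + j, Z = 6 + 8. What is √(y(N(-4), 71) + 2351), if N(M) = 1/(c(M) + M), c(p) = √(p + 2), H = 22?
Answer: √3314 ≈ 57.567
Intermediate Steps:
Z = 14
c(p) = √(2 + p)
N(M) = 1/(M + √(2 + M)) (N(M) = 1/(√(2 + M) + M) = 1/(M + √(2 + M)))
y(v, j) = 324 + 9*j (y(v, j) = 9*((22 + 14) + j) = 9*(36 + j) = 324 + 9*j)
√(y(N(-4), 71) + 2351) = √((324 + 9*71) + 2351) = √((324 + 639) + 2351) = √(963 + 2351) = √3314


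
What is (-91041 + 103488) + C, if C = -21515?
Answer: -9068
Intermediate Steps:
(-91041 + 103488) + C = (-91041 + 103488) - 21515 = 12447 - 21515 = -9068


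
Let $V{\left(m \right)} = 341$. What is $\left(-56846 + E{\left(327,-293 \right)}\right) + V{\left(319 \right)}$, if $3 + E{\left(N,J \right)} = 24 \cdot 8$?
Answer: $-56316$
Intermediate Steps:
$E{\left(N,J \right)} = 189$ ($E{\left(N,J \right)} = -3 + 24 \cdot 8 = -3 + 192 = 189$)
$\left(-56846 + E{\left(327,-293 \right)}\right) + V{\left(319 \right)} = \left(-56846 + 189\right) + 341 = -56657 + 341 = -56316$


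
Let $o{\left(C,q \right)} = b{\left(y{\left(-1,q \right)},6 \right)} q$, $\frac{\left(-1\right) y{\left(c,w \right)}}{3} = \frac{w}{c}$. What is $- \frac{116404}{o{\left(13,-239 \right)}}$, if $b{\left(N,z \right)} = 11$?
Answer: $\frac{116404}{2629} \approx 44.277$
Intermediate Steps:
$y{\left(c,w \right)} = - \frac{3 w}{c}$ ($y{\left(c,w \right)} = - 3 \frac{w}{c} = - \frac{3 w}{c}$)
$o{\left(C,q \right)} = 11 q$
$- \frac{116404}{o{\left(13,-239 \right)}} = - \frac{116404}{11 \left(-239\right)} = - \frac{116404}{-2629} = \left(-116404\right) \left(- \frac{1}{2629}\right) = \frac{116404}{2629}$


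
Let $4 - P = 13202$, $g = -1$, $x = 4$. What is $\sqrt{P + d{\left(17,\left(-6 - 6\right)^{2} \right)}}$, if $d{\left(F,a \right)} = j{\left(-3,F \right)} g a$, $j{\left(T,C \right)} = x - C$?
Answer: $i \sqrt{11326} \approx 106.42 i$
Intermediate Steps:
$j{\left(T,C \right)} = 4 - C$
$d{\left(F,a \right)} = a \left(-4 + F\right)$ ($d{\left(F,a \right)} = \left(4 - F\right) \left(-1\right) a = \left(-4 + F\right) a = a \left(-4 + F\right)$)
$P = -13198$ ($P = 4 - 13202 = -13198$)
$\sqrt{P + d{\left(17,\left(-6 - 6\right)^{2} \right)}} = \sqrt{-13198 + \left(-6 - 6\right)^{2} \left(-4 + 17\right)} = \sqrt{-13198 + \left(-12\right)^{2} \cdot 13} = \sqrt{-13198 + 144 \cdot 13} = \sqrt{-13198 + 1872} = \sqrt{-11326} = i \sqrt{11326}$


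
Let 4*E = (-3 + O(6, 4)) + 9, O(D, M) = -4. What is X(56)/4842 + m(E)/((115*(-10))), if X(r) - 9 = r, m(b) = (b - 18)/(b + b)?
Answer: 31897/1113660 ≈ 0.028642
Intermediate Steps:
E = ½ (E = ((-3 - 4) + 9)/4 = (-7 + 9)/4 = (¼)*2 = ½ ≈ 0.50000)
m(b) = (-18 + b)/(2*b) (m(b) = (-18 + b)/((2*b)) = (-18 + b)*(1/(2*b)) = (-18 + b)/(2*b))
X(r) = 9 + r
X(56)/4842 + m(E)/((115*(-10))) = (9 + 56)/4842 + ((-18 + ½)/(2*(½)))/((115*(-10))) = 65*(1/4842) + ((½)*2*(-35/2))/(-1150) = 65/4842 - 35/2*(-1/1150) = 65/4842 + 7/460 = 31897/1113660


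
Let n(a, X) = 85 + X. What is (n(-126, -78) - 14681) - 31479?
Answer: -46153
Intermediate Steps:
(n(-126, -78) - 14681) - 31479 = ((85 - 78) - 14681) - 31479 = (7 - 14681) - 31479 = -14674 - 31479 = -46153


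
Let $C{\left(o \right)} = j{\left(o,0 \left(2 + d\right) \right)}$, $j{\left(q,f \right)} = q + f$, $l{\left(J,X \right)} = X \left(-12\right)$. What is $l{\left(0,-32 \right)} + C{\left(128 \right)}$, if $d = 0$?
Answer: $512$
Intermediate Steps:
$l{\left(J,X \right)} = - 12 X$
$j{\left(q,f \right)} = f + q$
$C{\left(o \right)} = o$ ($C{\left(o \right)} = 0 \left(2 + 0\right) + o = 0 \cdot 2 + o = 0 + o = o$)
$l{\left(0,-32 \right)} + C{\left(128 \right)} = \left(-12\right) \left(-32\right) + 128 = 384 + 128 = 512$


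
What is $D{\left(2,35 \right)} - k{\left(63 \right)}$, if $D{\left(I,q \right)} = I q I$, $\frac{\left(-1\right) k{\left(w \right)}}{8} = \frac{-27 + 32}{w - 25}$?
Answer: $\frac{2680}{19} \approx 141.05$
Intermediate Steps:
$k{\left(w \right)} = - \frac{40}{-25 + w}$ ($k{\left(w \right)} = - 8 \frac{-27 + 32}{w - 25} = - 8 \frac{5}{-25 + w} = - \frac{40}{-25 + w}$)
$D{\left(I,q \right)} = q I^{2}$
$D{\left(2,35 \right)} - k{\left(63 \right)} = 35 \cdot 2^{2} - - \frac{40}{-25 + 63} = 35 \cdot 4 - - \frac{40}{38} = 140 - \left(-40\right) \frac{1}{38} = 140 - - \frac{20}{19} = 140 + \frac{20}{19} = \frac{2680}{19}$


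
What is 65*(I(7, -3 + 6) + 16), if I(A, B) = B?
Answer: 1235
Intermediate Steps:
65*(I(7, -3 + 6) + 16) = 65*((-3 + 6) + 16) = 65*(3 + 16) = 65*19 = 1235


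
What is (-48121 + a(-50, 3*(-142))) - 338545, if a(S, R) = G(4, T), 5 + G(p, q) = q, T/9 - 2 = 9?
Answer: -386572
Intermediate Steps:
T = 99 (T = 18 + 9*9 = 18 + 81 = 99)
G(p, q) = -5 + q
a(S, R) = 94 (a(S, R) = -5 + 99 = 94)
(-48121 + a(-50, 3*(-142))) - 338545 = (-48121 + 94) - 338545 = -48027 - 338545 = -386572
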